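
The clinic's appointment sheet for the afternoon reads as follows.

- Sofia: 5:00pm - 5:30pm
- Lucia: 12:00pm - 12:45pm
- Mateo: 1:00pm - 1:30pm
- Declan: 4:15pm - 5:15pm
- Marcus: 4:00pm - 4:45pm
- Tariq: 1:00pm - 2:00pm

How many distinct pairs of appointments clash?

3

Sorted by start: Lucia, Mateo, Tariq, Marcus, Declan, Sofia.
Mateo starts after Lucia ends; Lucia is clear from here.
Tariq starts before Mateo ends → Mateo and Tariq overlap.
Marcus starts after Mateo ends; Mateo is clear from here.
Marcus starts after Tariq ends; Tariq is clear from here.
Declan starts before Marcus ends → Marcus and Declan overlap.
Sofia starts after Marcus ends.
Sofia starts before Declan ends → Declan and Sofia overlap.
Overlapping pairs: Declan & Marcus, Declan & Sofia, Mateo & Tariq — 3 in total.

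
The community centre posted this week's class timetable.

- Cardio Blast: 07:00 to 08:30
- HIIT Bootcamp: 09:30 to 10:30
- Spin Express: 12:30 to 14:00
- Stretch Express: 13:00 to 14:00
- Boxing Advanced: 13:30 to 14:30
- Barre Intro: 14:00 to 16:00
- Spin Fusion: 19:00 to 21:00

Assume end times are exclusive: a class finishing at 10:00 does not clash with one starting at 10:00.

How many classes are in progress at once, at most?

3

Sort all start/end points and keep a running count:
07:00 start Cardio Blast → 1
08:30 end Cardio Blast → 0
09:30 start HIIT Bootcamp → 1
10:30 end HIIT Bootcamp → 0
12:30 start Spin Express → 1
13:00 start Stretch Express → 2
13:30 start Boxing Advanced → 3
14:00 end Spin Express → 2
14:00 end Stretch Express → 1
14:00 start Barre Intro → 2
14:30 end Boxing Advanced → 1
16:00 end Barre Intro → 0
19:00 start Spin Fusion → 1
21:00 end Spin Fusion → 0
Peak is 3, at 13:30 (Boxing Advanced, Spin Express, Stretch Express).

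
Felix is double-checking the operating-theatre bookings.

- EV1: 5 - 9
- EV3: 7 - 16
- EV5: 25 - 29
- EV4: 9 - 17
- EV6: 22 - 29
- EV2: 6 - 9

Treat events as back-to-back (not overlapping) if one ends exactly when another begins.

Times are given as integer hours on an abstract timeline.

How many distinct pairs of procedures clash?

5

Sorted by start: EV1, EV2, EV3, EV4, EV6, EV5.
EV2 starts before EV1 ends → EV1 and EV2 overlap.
EV3 starts before EV1 ends → EV1 and EV3 overlap.
EV4 starts exactly when EV1 ends (back-to-back, no overlap); EV1 is clear from here.
EV3 starts before EV2 ends → EV2 and EV3 overlap.
EV4 starts exactly when EV2 ends (back-to-back, no overlap); EV2 is clear from here.
EV4 starts before EV3 ends → EV3 and EV4 overlap.
EV6 starts after EV3 ends; EV3 is clear from here.
EV6 starts after EV4 ends; EV4 is clear from here.
EV5 starts before EV6 ends → EV6 and EV5 overlap.
Overlapping pairs: EV1 & EV2, EV1 & EV3, EV2 & EV3, EV3 & EV4, EV5 & EV6 — 5 in total.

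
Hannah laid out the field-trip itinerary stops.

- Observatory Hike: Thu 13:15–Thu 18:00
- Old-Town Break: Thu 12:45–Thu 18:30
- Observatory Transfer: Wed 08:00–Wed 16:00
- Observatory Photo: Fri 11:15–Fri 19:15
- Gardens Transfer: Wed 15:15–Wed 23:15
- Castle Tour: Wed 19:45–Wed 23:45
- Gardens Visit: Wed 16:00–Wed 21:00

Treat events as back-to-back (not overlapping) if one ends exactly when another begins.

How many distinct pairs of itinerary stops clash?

Sorted by start: Observatory Transfer, Gardens Transfer, Gardens Visit, Castle Tour, Old-Town Break, Observatory Hike, Observatory Photo.
Gardens Transfer starts before Observatory Transfer ends → Observatory Transfer and Gardens Transfer overlap.
Gardens Visit starts exactly when Observatory Transfer ends (back-to-back, no overlap); Observatory Transfer is clear from here.
Gardens Visit starts before Gardens Transfer ends → Gardens Transfer and Gardens Visit overlap.
Castle Tour starts before Gardens Transfer ends → Gardens Transfer and Castle Tour overlap.
Old-Town Break starts after Gardens Transfer ends; Gardens Transfer is clear from here.
Castle Tour starts before Gardens Visit ends → Gardens Visit and Castle Tour overlap.
Old-Town Break starts after Gardens Visit ends; Gardens Visit is clear from here.
Old-Town Break starts after Castle Tour ends; Castle Tour is clear from here.
Observatory Hike starts before Old-Town Break ends → Old-Town Break and Observatory Hike overlap.
Observatory Photo starts after Old-Town Break ends.
Observatory Photo starts after Observatory Hike ends.
Overlapping pairs: Castle Tour & Gardens Transfer, Castle Tour & Gardens Visit, Gardens Transfer & Gardens Visit, Gardens Transfer & Observatory Transfer, Observatory Hike & Old-Town Break — 5 in total.

5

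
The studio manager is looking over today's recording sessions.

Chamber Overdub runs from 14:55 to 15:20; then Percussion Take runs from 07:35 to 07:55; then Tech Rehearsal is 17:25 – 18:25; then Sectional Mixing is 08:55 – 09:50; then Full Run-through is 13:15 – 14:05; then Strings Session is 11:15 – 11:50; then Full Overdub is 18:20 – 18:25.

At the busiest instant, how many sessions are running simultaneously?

Sort all start/end points and keep a running count:
07:35 start Percussion Take → 1
07:55 end Percussion Take → 0
08:55 start Sectional Mixing → 1
09:50 end Sectional Mixing → 0
11:15 start Strings Session → 1
11:50 end Strings Session → 0
13:15 start Full Run-through → 1
14:05 end Full Run-through → 0
14:55 start Chamber Overdub → 1
15:20 end Chamber Overdub → 0
17:25 start Tech Rehearsal → 1
18:20 start Full Overdub → 2
18:25 end Full Overdub → 1
18:25 end Tech Rehearsal → 0
Peak is 2, at 18:20 (Full Overdub, Tech Rehearsal).

2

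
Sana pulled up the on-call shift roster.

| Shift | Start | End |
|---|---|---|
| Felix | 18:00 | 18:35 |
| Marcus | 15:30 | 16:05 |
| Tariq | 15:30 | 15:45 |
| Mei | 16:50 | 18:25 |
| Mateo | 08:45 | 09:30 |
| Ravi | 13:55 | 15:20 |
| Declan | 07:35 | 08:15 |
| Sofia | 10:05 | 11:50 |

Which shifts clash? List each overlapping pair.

Sorted by start: Declan, Mateo, Sofia, Ravi, Tariq, Marcus, Mei, Felix.
Mateo starts after Declan ends — done with Declan.
Sofia starts after Mateo ends — done with Mateo.
Ravi starts after Sofia ends — done with Sofia.
Tariq starts after Ravi ends — done with Ravi.
Marcus starts before Tariq ends → Tariq and Marcus overlap.
Mei starts after Tariq ends — done with Tariq.
Mei starts after Marcus ends — done with Marcus.
Felix starts before Mei ends → Mei and Felix overlap.

Felix & Mei, Marcus & Tariq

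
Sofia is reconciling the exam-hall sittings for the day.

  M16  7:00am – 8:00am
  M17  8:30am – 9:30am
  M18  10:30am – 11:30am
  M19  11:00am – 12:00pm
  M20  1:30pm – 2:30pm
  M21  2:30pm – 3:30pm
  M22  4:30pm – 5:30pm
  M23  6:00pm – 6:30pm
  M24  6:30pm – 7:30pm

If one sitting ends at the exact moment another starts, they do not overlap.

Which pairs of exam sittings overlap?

Sorted by start: M16, M17, M18, M19, M20, M21, M22, M23, M24.
M17 starts after M16 ends, so M16 has no further overlaps.
M18 starts after M17 ends, so M17 has no further overlaps.
M19 starts before M18 ends → M18 and M19 overlap.
M20 starts after M18 ends, so M18 has no further overlaps.
M20 starts after M19 ends, so M19 has no further overlaps.
M21 starts exactly when M20 ends (back-to-back, no overlap), so M20 has no further overlaps.
M22 starts after M21 ends, so M21 has no further overlaps.
M23 starts after M22 ends, so M22 has no further overlaps.
M24 starts exactly when M23 ends (back-to-back, no overlap).

M18 & M19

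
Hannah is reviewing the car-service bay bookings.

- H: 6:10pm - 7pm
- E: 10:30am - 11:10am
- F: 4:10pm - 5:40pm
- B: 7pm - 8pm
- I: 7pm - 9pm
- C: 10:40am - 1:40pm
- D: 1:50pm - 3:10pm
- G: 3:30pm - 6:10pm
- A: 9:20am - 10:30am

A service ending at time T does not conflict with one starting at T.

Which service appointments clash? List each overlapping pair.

Sorted by start: A, E, C, D, G, F, H, B, I.
E starts exactly when A ends (back-to-back, no overlap); A is clear from here.
C starts before E ends → E and C overlap.
D starts after E ends; E is clear from here.
D starts after C ends; C is clear from here.
G starts after D ends; D is clear from here.
F starts before G ends → G and F overlap.
H starts exactly when G ends (back-to-back, no overlap); G is clear from here.
H starts after F ends; F is clear from here.
B starts exactly when H ends (back-to-back, no overlap); H is clear from here.
I starts before B ends → B and I overlap.

B & I, C & E, F & G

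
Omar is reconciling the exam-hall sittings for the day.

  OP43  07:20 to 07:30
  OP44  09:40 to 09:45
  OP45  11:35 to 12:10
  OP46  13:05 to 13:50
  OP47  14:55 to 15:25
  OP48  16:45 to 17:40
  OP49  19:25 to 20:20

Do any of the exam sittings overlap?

Two intervals overlap when each starts before the other ends.
Sorted by start: OP43, OP44, OP45, OP46, OP47, OP48, OP49.
OP44 starts after OP43 ends, so nothing later overlaps OP43 either.
OP45 starts after OP44 ends, so nothing later overlaps OP44 either.
OP46 starts after OP45 ends, so nothing later overlaps OP45 either.
OP47 starts after OP46 ends, so nothing later overlaps OP46 either.
OP48 starts after OP47 ends, so nothing later overlaps OP47 either.
OP49 starts after OP48 ends.
Every pair is clear; the schedule has no overlaps.

No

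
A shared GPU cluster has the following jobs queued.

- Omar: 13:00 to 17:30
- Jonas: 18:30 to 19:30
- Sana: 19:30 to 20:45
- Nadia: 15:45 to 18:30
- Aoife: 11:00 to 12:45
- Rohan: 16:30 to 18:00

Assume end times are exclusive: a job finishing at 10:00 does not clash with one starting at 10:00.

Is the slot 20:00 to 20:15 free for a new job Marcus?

Aoife: ends 12:45 at or before Marcus starts 20:00 → clear.
Omar: ends 17:30 at or before Marcus starts 20:00 → clear.
Nadia: ends 18:30 at or before Marcus starts 20:00 → clear.
Rohan: ends 18:00 at or before Marcus starts 20:00 → clear.
Jonas: ends 19:30 at or before Marcus starts 20:00 → clear.
Sana: starts 19:30 before Marcus ends 20:15, and ends 20:45 after Marcus starts 20:00 → overlap.
Marcus overlaps Sana.

No — it overlaps Sana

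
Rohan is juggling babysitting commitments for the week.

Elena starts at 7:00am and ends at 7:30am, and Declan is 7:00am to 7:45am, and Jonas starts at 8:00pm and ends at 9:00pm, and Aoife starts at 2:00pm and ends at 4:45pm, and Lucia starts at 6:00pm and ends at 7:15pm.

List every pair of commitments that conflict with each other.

Declan & Elena

Check each pair: they overlap iff neither finishes before the other starts.
Sorted by start: Declan, Elena, Aoife, Lucia, Jonas.
Elena starts before Declan ends → Declan and Elena overlap.
Aoife starts after Declan ends, so nothing later overlaps Declan either.
Aoife starts after Elena ends, so nothing later overlaps Elena either.
Lucia starts after Aoife ends, so nothing later overlaps Aoife either.
Jonas starts after Lucia ends.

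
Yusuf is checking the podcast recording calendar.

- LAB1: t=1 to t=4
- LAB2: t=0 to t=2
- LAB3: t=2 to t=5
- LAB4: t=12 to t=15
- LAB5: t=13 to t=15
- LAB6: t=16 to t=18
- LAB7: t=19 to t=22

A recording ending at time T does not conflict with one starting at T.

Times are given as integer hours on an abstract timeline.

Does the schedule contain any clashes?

Sorted by start: LAB2, LAB1, LAB3, LAB4, LAB5, LAB6, LAB7.
LAB1 starts before LAB2 ends → LAB2 and LAB1 overlap.
That's a conflict, so the schedule is not conflict-free.

Yes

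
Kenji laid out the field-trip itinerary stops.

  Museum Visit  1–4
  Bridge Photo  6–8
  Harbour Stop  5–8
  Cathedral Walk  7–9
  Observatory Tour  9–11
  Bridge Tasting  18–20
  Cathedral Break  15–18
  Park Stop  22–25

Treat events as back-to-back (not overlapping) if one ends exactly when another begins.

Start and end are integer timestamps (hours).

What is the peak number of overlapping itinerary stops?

Walk through starts and ends in time order (an end at T is processed before a start at T):
1 start Museum Visit → 1
4 end Museum Visit → 0
5 start Harbour Stop → 1
6 start Bridge Photo → 2
7 start Cathedral Walk → 3
8 end Bridge Photo → 2
8 end Harbour Stop → 1
9 end Cathedral Walk → 0
9 start Observatory Tour → 1
11 end Observatory Tour → 0
15 start Cathedral Break → 1
18 end Cathedral Break → 0
18 start Bridge Tasting → 1
20 end Bridge Tasting → 0
22 start Park Stop → 1
25 end Park Stop → 0
Peak is 3, at 7 (Bridge Photo, Cathedral Walk, Harbour Stop).

3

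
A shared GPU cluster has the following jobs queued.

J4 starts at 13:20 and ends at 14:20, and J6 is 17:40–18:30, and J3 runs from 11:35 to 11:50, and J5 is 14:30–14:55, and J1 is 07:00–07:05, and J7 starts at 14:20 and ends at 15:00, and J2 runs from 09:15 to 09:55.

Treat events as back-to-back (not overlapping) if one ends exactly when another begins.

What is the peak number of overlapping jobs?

Walk through starts and ends in time order (an end at T is processed before a start at T):
07:00 start J1 → 1
07:05 end J1 → 0
09:15 start J2 → 1
09:55 end J2 → 0
11:35 start J3 → 1
11:50 end J3 → 0
13:20 start J4 → 1
14:20 end J4 → 0
14:20 start J7 → 1
14:30 start J5 → 2
14:55 end J5 → 1
15:00 end J7 → 0
17:40 start J6 → 1
18:30 end J6 → 0
Peak is 2, at 14:30 (J5, J7).

2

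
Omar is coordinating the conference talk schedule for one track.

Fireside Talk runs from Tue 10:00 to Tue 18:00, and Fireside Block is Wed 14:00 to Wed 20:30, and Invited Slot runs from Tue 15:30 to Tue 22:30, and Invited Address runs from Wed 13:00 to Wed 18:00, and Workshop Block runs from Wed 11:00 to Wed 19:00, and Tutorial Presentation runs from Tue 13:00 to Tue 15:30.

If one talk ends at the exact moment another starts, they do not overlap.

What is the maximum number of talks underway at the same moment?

3

Walk through starts and ends in time order (an end at T is processed before a start at T):
Tue 10:00 start Fireside Talk → 1
Tue 13:00 start Tutorial Presentation → 2
Tue 15:30 end Tutorial Presentation → 1
Tue 15:30 start Invited Slot → 2
Tue 18:00 end Fireside Talk → 1
Tue 22:30 end Invited Slot → 0
Wed 11:00 start Workshop Block → 1
Wed 13:00 start Invited Address → 2
Wed 14:00 start Fireside Block → 3
Wed 18:00 end Invited Address → 2
Wed 19:00 end Workshop Block → 1
Wed 20:30 end Fireside Block → 0
Peak is 3, at Wed 14:00 (Fireside Block, Invited Address, Workshop Block).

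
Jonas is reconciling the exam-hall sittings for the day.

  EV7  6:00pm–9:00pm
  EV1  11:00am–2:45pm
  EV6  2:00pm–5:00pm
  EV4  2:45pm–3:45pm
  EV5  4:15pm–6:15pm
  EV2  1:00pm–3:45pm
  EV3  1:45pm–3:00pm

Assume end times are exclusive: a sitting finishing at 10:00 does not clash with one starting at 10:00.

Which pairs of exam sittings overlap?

Two intervals overlap when each starts before the other ends.
Sorted by start: EV1, EV2, EV3, EV6, EV4, EV5, EV7.
EV2 starts before EV1 ends → EV1 and EV2 overlap.
EV3 starts before EV1 ends → EV1 and EV3 overlap.
EV6 starts before EV1 ends → EV1 and EV6 overlap.
EV4 starts exactly when EV1 ends (back-to-back, no overlap) — done with EV1.
EV3 starts before EV2 ends → EV2 and EV3 overlap.
EV6 starts before EV2 ends → EV2 and EV6 overlap.
EV4 starts before EV2 ends → EV2 and EV4 overlap.
EV5 starts after EV2 ends — done with EV2.
EV6 starts before EV3 ends → EV3 and EV6 overlap.
EV4 starts before EV3 ends → EV3 and EV4 overlap.
EV5 starts after EV3 ends — done with EV3.
EV4 starts before EV6 ends → EV6 and EV4 overlap.
EV5 starts before EV6 ends → EV6 and EV5 overlap.
EV7 starts after EV6 ends.
EV5 starts after EV4 ends — done with EV4.
EV7 starts before EV5 ends → EV5 and EV7 overlap.

EV1 & EV2, EV1 & EV3, EV1 & EV6, EV2 & EV3, EV2 & EV4, EV2 & EV6, EV3 & EV4, EV3 & EV6, EV4 & EV6, EV5 & EV6, EV5 & EV7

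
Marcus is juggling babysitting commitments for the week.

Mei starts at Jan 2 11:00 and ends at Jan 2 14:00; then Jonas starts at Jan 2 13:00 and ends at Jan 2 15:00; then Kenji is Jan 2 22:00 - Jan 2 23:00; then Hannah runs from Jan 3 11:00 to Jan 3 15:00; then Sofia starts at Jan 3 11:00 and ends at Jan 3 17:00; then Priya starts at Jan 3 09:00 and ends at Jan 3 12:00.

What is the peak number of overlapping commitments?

3

Walk through starts and ends in time order (an end at T is processed before a start at T):
Jan 2 11:00 start Mei → 1
Jan 2 13:00 start Jonas → 2
Jan 2 14:00 end Mei → 1
Jan 2 15:00 end Jonas → 0
Jan 2 22:00 start Kenji → 1
Jan 2 23:00 end Kenji → 0
Jan 3 09:00 start Priya → 1
Jan 3 11:00 start Hannah → 2
Jan 3 11:00 start Sofia → 3
Jan 3 12:00 end Priya → 2
Jan 3 15:00 end Hannah → 1
Jan 3 17:00 end Sofia → 0
Peak is 3, at Jan 3 11:00 (Hannah, Priya, Sofia).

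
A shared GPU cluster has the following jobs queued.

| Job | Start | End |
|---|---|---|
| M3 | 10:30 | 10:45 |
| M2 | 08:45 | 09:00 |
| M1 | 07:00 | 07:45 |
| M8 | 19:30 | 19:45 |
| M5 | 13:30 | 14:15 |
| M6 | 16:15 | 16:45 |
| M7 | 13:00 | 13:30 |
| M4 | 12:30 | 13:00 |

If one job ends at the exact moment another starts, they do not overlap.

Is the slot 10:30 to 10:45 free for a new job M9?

No — it overlaps M3

M1: ends 07:45 at or before M9 starts 10:30 → clear.
M2: ends 09:00 at or before M9 starts 10:30 → clear.
M3: starts 10:30 before M9 ends 10:45, and ends 10:45 after M9 starts 10:30 → overlap.
M4: starts 12:30 at or after M9 ends 10:45 → clear.
M7: starts 13:00 at or after M9 ends 10:45 → clear.
M5: starts 13:30 at or after M9 ends 10:45 → clear.
M6: starts 16:15 at or after M9 ends 10:45 → clear.
M8: starts 19:30 at or after M9 ends 10:45 → clear.
M9 overlaps M3.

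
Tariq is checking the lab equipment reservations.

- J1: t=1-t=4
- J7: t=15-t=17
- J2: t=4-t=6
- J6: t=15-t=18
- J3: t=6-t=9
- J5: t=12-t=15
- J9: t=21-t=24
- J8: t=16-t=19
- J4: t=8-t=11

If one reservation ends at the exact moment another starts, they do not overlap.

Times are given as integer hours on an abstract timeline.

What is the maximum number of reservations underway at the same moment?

Walk through starts and ends in time order (an end at T is processed before a start at T):
t=1 start J1 → 1
t=4 end J1 → 0
t=4 start J2 → 1
t=6 end J2 → 0
t=6 start J3 → 1
t=8 start J4 → 2
t=9 end J3 → 1
t=11 end J4 → 0
t=12 start J5 → 1
t=15 end J5 → 0
t=15 start J6 → 1
t=15 start J7 → 2
t=16 start J8 → 3
t=17 end J7 → 2
t=18 end J6 → 1
t=19 end J8 → 0
t=21 start J9 → 1
t=24 end J9 → 0
Peak is 3, at t=16 (J6, J7, J8).

3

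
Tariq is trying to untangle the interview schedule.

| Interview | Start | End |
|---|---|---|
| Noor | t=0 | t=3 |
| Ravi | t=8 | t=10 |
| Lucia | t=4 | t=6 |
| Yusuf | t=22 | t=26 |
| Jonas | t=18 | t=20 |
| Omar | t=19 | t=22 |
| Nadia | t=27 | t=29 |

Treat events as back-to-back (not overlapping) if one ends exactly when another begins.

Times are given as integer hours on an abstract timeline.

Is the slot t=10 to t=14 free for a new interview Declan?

Yes — the slot is free

Noor: ends t=3 at or before Declan starts t=10 → clear.
Lucia: ends t=6 at or before Declan starts t=10 → clear.
Ravi: ends t=10 at or before Declan starts t=10 → clear.
Jonas: starts t=18 at or after Declan ends t=14 → clear.
Omar: starts t=19 at or after Declan ends t=14 → clear.
Yusuf: starts t=22 at or after Declan ends t=14 → clear.
Nadia: starts t=27 at or after Declan ends t=14 → clear.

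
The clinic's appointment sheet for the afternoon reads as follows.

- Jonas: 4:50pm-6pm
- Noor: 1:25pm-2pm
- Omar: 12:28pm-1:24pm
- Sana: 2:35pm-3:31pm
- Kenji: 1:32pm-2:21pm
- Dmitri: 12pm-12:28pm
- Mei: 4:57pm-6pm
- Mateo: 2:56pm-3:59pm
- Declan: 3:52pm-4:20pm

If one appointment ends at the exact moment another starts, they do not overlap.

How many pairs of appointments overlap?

Two intervals overlap when each starts before the other ends.
Sorted by start: Dmitri, Omar, Noor, Kenji, Sana, Mateo, Declan, Jonas, Mei.
Omar starts exactly when Dmitri ends (back-to-back, no overlap); Dmitri is clear from here.
Noor starts after Omar ends; Omar is clear from here.
Kenji starts before Noor ends → Noor and Kenji overlap.
Sana starts after Noor ends; Noor is clear from here.
Sana starts after Kenji ends; Kenji is clear from here.
Mateo starts before Sana ends → Sana and Mateo overlap.
Declan starts after Sana ends; Sana is clear from here.
Declan starts before Mateo ends → Mateo and Declan overlap.
Jonas starts after Mateo ends; Mateo is clear from here.
Jonas starts after Declan ends; Declan is clear from here.
Mei starts before Jonas ends → Jonas and Mei overlap.
Overlapping pairs: Declan & Mateo, Jonas & Mei, Kenji & Noor, Mateo & Sana — 4 in total.

4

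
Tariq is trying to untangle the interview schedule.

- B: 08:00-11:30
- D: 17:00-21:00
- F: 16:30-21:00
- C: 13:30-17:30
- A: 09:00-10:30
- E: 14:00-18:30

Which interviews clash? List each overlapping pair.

A & B, C & D, C & E, C & F, D & E, D & F, E & F

Sorted by start: B, A, C, E, F, D.
A starts before B ends → B and A overlap.
C starts after B ends, so nothing later overlaps B either.
C starts after A ends, so nothing later overlaps A either.
E starts before C ends → C and E overlap.
F starts before C ends → C and F overlap.
D starts before C ends → C and D overlap.
F starts before E ends → E and F overlap.
D starts before E ends → E and D overlap.
D starts before F ends → F and D overlap.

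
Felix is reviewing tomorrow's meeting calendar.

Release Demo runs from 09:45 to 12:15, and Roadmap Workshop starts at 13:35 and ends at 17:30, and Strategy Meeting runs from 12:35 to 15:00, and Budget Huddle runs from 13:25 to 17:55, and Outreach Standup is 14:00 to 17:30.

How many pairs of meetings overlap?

6

Sorted by start: Release Demo, Strategy Meeting, Budget Huddle, Roadmap Workshop, Outreach Standup.
Strategy Meeting starts after Release Demo ends, so nothing later overlaps Release Demo either.
Budget Huddle starts before Strategy Meeting ends → Strategy Meeting and Budget Huddle overlap.
Roadmap Workshop starts before Strategy Meeting ends → Strategy Meeting and Roadmap Workshop overlap.
Outreach Standup starts before Strategy Meeting ends → Strategy Meeting and Outreach Standup overlap.
Roadmap Workshop starts before Budget Huddle ends → Budget Huddle and Roadmap Workshop overlap.
Outreach Standup starts before Budget Huddle ends → Budget Huddle and Outreach Standup overlap.
Outreach Standup starts before Roadmap Workshop ends → Roadmap Workshop and Outreach Standup overlap.
Overlapping pairs: Budget Huddle & Outreach Standup, Budget Huddle & Roadmap Workshop, Budget Huddle & Strategy Meeting, Outreach Standup & Roadmap Workshop, Outreach Standup & Strategy Meeting, Roadmap Workshop & Strategy Meeting — 6 in total.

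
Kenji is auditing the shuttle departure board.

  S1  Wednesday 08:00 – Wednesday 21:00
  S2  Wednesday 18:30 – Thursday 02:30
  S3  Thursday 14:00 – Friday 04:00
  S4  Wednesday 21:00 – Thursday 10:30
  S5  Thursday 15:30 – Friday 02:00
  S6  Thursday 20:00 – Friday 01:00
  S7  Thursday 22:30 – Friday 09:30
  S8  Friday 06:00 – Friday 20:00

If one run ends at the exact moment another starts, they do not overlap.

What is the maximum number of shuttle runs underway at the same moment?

Walk through starts and ends in time order (an end at T is processed before a start at T):
Wednesday 08:00 start S1 → 1
Wednesday 18:30 start S2 → 2
Wednesday 21:00 end S1 → 1
Wednesday 21:00 start S4 → 2
Thursday 02:30 end S2 → 1
Thursday 10:30 end S4 → 0
Thursday 14:00 start S3 → 1
Thursday 15:30 start S5 → 2
Thursday 20:00 start S6 → 3
Thursday 22:30 start S7 → 4
Friday 01:00 end S6 → 3
Friday 02:00 end S5 → 2
Friday 04:00 end S3 → 1
Friday 06:00 start S8 → 2
Friday 09:30 end S7 → 1
Friday 20:00 end S8 → 0
Peak is 4, at Thursday 22:30 (S3, S5, S6, S7).

4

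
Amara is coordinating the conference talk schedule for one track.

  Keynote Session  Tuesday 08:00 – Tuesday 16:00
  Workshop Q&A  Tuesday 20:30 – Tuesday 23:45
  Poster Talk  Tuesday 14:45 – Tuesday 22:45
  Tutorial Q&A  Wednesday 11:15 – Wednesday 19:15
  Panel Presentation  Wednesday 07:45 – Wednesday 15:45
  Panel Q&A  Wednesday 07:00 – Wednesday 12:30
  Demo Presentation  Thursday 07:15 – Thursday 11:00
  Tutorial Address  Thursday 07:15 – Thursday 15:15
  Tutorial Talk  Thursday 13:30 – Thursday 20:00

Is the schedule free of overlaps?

No

Two intervals overlap when each starts before the other ends.
Sorted by start: Keynote Session, Poster Talk, Workshop Q&A, Panel Q&A, Panel Presentation, Tutorial Q&A, Demo Presentation, Tutorial Address, Tutorial Talk.
Poster Talk starts before Keynote Session ends → Keynote Session and Poster Talk overlap.
That's a conflict, so the schedule is not conflict-free.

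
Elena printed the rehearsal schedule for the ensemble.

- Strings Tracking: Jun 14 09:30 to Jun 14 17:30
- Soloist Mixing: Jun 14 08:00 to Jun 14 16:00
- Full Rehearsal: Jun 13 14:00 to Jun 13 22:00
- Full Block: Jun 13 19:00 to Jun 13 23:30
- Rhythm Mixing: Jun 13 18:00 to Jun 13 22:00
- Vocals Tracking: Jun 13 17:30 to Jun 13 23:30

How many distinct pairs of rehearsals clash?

Two intervals overlap when each starts before the other ends.
Sorted by start: Full Rehearsal, Vocals Tracking, Rhythm Mixing, Full Block, Soloist Mixing, Strings Tracking.
Vocals Tracking starts before Full Rehearsal ends → Full Rehearsal and Vocals Tracking overlap.
Rhythm Mixing starts before Full Rehearsal ends → Full Rehearsal and Rhythm Mixing overlap.
Full Block starts before Full Rehearsal ends → Full Rehearsal and Full Block overlap.
Soloist Mixing starts after Full Rehearsal ends; Full Rehearsal is clear from here.
Rhythm Mixing starts before Vocals Tracking ends → Vocals Tracking and Rhythm Mixing overlap.
Full Block starts before Vocals Tracking ends → Vocals Tracking and Full Block overlap.
Soloist Mixing starts after Vocals Tracking ends; Vocals Tracking is clear from here.
Full Block starts before Rhythm Mixing ends → Rhythm Mixing and Full Block overlap.
Soloist Mixing starts after Rhythm Mixing ends; Rhythm Mixing is clear from here.
Soloist Mixing starts after Full Block ends; Full Block is clear from here.
Strings Tracking starts before Soloist Mixing ends → Soloist Mixing and Strings Tracking overlap.
Overlapping pairs: Full Block & Full Rehearsal, Full Block & Rhythm Mixing, Full Block & Vocals Tracking, Full Rehearsal & Rhythm Mixing, Full Rehearsal & Vocals Tracking, Rhythm Mixing & Vocals Tracking, Soloist Mixing & Strings Tracking — 7 in total.

7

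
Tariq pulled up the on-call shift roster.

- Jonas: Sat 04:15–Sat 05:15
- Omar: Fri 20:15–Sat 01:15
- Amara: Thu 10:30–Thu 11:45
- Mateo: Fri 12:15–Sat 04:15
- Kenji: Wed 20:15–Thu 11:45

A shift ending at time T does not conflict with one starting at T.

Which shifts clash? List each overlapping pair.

Sorted by start: Kenji, Amara, Mateo, Omar, Jonas.
Amara starts before Kenji ends → Kenji and Amara overlap.
Mateo starts after Kenji ends, so nothing later overlaps Kenji either.
Mateo starts after Amara ends, so nothing later overlaps Amara either.
Omar starts before Mateo ends → Mateo and Omar overlap.
Jonas starts exactly when Mateo ends (back-to-back, no overlap).
Jonas starts after Omar ends.

Amara & Kenji, Mateo & Omar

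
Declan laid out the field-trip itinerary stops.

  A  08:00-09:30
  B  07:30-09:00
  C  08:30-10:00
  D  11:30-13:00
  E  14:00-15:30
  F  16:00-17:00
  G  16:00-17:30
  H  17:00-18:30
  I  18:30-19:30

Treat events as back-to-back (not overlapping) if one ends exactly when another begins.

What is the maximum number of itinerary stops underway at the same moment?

Walk through starts and ends in time order (an end at T is processed before a start at T):
07:30 start B → 1
08:00 start A → 2
08:30 start C → 3
09:00 end B → 2
09:30 end A → 1
10:00 end C → 0
11:30 start D → 1
13:00 end D → 0
14:00 start E → 1
15:30 end E → 0
16:00 start F → 1
16:00 start G → 2
17:00 end F → 1
17:00 start H → 2
17:30 end G → 1
18:30 end H → 0
18:30 start I → 1
19:30 end I → 0
Peak is 3, at 08:30 (A, B, C).

3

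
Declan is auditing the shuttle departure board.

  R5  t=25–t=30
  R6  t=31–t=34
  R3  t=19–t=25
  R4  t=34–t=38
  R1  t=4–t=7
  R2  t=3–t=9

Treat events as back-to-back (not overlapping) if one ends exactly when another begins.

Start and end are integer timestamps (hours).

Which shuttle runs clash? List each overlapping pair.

Sorted by start: R2, R1, R3, R5, R6, R4.
R1 starts before R2 ends → R2 and R1 overlap.
R3 starts after R2 ends — done with R2.
R3 starts after R1 ends — done with R1.
R5 starts exactly when R3 ends (back-to-back, no overlap) — done with R3.
R6 starts after R5 ends — done with R5.
R4 starts exactly when R6 ends (back-to-back, no overlap).

R1 & R2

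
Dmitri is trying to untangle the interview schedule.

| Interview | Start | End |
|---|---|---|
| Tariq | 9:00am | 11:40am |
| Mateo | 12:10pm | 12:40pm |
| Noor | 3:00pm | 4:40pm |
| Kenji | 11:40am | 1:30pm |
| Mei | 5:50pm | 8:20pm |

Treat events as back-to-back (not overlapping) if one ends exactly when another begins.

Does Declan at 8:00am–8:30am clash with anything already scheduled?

No — it doesn't clash with anything

Tariq: starts 9:00am at or after Declan ends 8:30am → clear.
Kenji: starts 11:40am at or after Declan ends 8:30am → clear.
Mateo: starts 12:10pm at or after Declan ends 8:30am → clear.
Noor: starts 3:00pm at or after Declan ends 8:30am → clear.
Mei: starts 5:50pm at or after Declan ends 8:30am → clear.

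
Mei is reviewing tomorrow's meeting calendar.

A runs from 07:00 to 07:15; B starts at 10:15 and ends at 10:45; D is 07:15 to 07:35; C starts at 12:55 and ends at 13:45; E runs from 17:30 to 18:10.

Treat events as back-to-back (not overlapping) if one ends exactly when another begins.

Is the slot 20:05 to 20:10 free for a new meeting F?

A: ends 07:15 at or before F starts 20:05 → clear.
D: ends 07:35 at or before F starts 20:05 → clear.
B: ends 10:45 at or before F starts 20:05 → clear.
C: ends 13:45 at or before F starts 20:05 → clear.
E: ends 18:10 at or before F starts 20:05 → clear.

Yes — the slot is free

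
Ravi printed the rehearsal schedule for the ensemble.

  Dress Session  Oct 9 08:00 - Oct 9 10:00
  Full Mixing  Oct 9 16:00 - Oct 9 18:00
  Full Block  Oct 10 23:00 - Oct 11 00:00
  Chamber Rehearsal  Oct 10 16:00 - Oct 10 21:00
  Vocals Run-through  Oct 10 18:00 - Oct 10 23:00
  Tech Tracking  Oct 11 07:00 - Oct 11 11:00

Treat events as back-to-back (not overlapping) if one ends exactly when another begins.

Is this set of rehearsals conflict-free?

No

Check each pair: they overlap iff neither finishes before the other starts.
Sorted by start: Dress Session, Full Mixing, Chamber Rehearsal, Vocals Run-through, Full Block, Tech Tracking.
Full Mixing starts after Dress Session ends — done with Dress Session.
Chamber Rehearsal starts after Full Mixing ends — done with Full Mixing.
Vocals Run-through starts before Chamber Rehearsal ends → Chamber Rehearsal and Vocals Run-through overlap.
That's a conflict, so the schedule is not conflict-free.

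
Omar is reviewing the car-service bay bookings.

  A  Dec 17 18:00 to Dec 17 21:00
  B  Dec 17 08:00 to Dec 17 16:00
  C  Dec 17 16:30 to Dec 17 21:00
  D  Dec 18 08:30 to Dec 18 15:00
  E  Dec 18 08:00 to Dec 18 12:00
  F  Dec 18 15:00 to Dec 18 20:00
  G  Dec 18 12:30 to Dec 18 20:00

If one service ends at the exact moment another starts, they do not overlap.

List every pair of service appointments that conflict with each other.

Sorted by start: B, C, A, E, D, G, F.
C starts after B ends, so nothing later overlaps B either.
A starts before C ends → C and A overlap.
E starts after C ends, so nothing later overlaps C either.
E starts after A ends, so nothing later overlaps A either.
D starts before E ends → E and D overlap.
G starts after E ends, so nothing later overlaps E either.
G starts before D ends → D and G overlap.
F starts exactly when D ends (back-to-back, no overlap).
F starts before G ends → G and F overlap.

A & C, D & E, D & G, F & G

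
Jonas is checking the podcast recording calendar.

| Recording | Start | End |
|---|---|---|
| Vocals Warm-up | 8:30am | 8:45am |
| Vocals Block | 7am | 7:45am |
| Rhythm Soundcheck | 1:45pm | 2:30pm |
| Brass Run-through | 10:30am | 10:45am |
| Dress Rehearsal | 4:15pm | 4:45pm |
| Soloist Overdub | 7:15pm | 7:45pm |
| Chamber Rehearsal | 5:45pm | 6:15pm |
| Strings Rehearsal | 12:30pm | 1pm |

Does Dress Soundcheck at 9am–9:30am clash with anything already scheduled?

Vocals Block: ends 7:45am at or before Dress Soundcheck starts 9am → clear.
Vocals Warm-up: ends 8:45am at or before Dress Soundcheck starts 9am → clear.
Brass Run-through: starts 10:30am at or after Dress Soundcheck ends 9:30am → clear.
Strings Rehearsal: starts 12:30pm at or after Dress Soundcheck ends 9:30am → clear.
Rhythm Soundcheck: starts 1:45pm at or after Dress Soundcheck ends 9:30am → clear.
Dress Rehearsal: starts 4:15pm at or after Dress Soundcheck ends 9:30am → clear.
Chamber Rehearsal: starts 5:45pm at or after Dress Soundcheck ends 9:30am → clear.
Soloist Overdub: starts 7:15pm at or after Dress Soundcheck ends 9:30am → clear.

No — it doesn't clash with anything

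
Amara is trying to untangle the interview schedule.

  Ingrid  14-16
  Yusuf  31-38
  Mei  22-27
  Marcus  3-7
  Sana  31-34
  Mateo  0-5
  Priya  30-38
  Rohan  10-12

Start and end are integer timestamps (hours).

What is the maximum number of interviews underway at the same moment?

Sort all start/end points and keep a running count:
0 start Mateo → 1
3 start Marcus → 2
5 end Mateo → 1
7 end Marcus → 0
10 start Rohan → 1
12 end Rohan → 0
14 start Ingrid → 1
16 end Ingrid → 0
22 start Mei → 1
27 end Mei → 0
30 start Priya → 1
31 start Sana → 2
31 start Yusuf → 3
34 end Sana → 2
38 end Priya → 1
38 end Yusuf → 0
Peak is 3, at 31 (Priya, Sana, Yusuf).

3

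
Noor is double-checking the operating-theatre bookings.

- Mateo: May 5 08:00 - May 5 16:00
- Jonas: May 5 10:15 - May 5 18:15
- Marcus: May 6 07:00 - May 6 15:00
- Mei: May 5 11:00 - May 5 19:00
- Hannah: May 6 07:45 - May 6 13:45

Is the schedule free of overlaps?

Sorted by start: Mateo, Jonas, Mei, Marcus, Hannah.
Jonas starts before Mateo ends → Mateo and Jonas overlap.
That's a conflict, so the schedule is not conflict-free.

No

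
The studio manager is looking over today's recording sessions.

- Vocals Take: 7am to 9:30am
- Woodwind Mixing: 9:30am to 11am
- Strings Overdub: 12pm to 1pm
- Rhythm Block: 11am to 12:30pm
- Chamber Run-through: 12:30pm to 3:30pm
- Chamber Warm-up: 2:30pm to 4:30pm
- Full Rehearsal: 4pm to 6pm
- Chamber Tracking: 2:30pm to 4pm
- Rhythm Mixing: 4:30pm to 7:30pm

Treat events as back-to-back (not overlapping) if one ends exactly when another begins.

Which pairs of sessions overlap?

Check each pair: they overlap iff neither finishes before the other starts.
Sorted by start: Vocals Take, Woodwind Mixing, Rhythm Block, Strings Overdub, Chamber Run-through, Chamber Warm-up, Chamber Tracking, Full Rehearsal, Rhythm Mixing.
Woodwind Mixing starts exactly when Vocals Take ends (back-to-back, no overlap), so nothing later overlaps Vocals Take either.
Rhythm Block starts exactly when Woodwind Mixing ends (back-to-back, no overlap), so nothing later overlaps Woodwind Mixing either.
Strings Overdub starts before Rhythm Block ends → Rhythm Block and Strings Overdub overlap.
Chamber Run-through starts exactly when Rhythm Block ends (back-to-back, no overlap), so nothing later overlaps Rhythm Block either.
Chamber Run-through starts before Strings Overdub ends → Strings Overdub and Chamber Run-through overlap.
Chamber Warm-up starts after Strings Overdub ends, so nothing later overlaps Strings Overdub either.
Chamber Warm-up starts before Chamber Run-through ends → Chamber Run-through and Chamber Warm-up overlap.
Chamber Tracking starts before Chamber Run-through ends → Chamber Run-through and Chamber Tracking overlap.
Full Rehearsal starts after Chamber Run-through ends, so nothing later overlaps Chamber Run-through either.
Chamber Tracking starts before Chamber Warm-up ends → Chamber Warm-up and Chamber Tracking overlap.
Full Rehearsal starts before Chamber Warm-up ends → Chamber Warm-up and Full Rehearsal overlap.
Rhythm Mixing starts exactly when Chamber Warm-up ends (back-to-back, no overlap).
Full Rehearsal starts exactly when Chamber Tracking ends (back-to-back, no overlap), so nothing later overlaps Chamber Tracking either.
Rhythm Mixing starts before Full Rehearsal ends → Full Rehearsal and Rhythm Mixing overlap.

Chamber Run-through & Chamber Tracking, Chamber Run-through & Chamber Warm-up, Chamber Run-through & Strings Overdub, Chamber Tracking & Chamber Warm-up, Chamber Warm-up & Full Rehearsal, Full Rehearsal & Rhythm Mixing, Rhythm Block & Strings Overdub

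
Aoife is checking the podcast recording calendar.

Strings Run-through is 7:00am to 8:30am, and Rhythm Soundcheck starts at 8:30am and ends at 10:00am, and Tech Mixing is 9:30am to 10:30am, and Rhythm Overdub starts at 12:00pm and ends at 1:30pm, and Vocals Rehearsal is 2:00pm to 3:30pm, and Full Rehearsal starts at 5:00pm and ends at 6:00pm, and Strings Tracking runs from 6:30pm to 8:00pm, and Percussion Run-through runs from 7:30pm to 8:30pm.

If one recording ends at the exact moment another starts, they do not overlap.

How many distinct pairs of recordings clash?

Check each pair: they overlap iff neither finishes before the other starts.
Sorted by start: Strings Run-through, Rhythm Soundcheck, Tech Mixing, Rhythm Overdub, Vocals Rehearsal, Full Rehearsal, Strings Tracking, Percussion Run-through.
Rhythm Soundcheck starts exactly when Strings Run-through ends (back-to-back, no overlap), so nothing later overlaps Strings Run-through either.
Tech Mixing starts before Rhythm Soundcheck ends → Rhythm Soundcheck and Tech Mixing overlap.
Rhythm Overdub starts after Rhythm Soundcheck ends, so nothing later overlaps Rhythm Soundcheck either.
Rhythm Overdub starts after Tech Mixing ends, so nothing later overlaps Tech Mixing either.
Vocals Rehearsal starts after Rhythm Overdub ends, so nothing later overlaps Rhythm Overdub either.
Full Rehearsal starts after Vocals Rehearsal ends, so nothing later overlaps Vocals Rehearsal either.
Strings Tracking starts after Full Rehearsal ends, so nothing later overlaps Full Rehearsal either.
Percussion Run-through starts before Strings Tracking ends → Strings Tracking and Percussion Run-through overlap.
Overlapping pairs: Percussion Run-through & Strings Tracking, Rhythm Soundcheck & Tech Mixing — 2 in total.

2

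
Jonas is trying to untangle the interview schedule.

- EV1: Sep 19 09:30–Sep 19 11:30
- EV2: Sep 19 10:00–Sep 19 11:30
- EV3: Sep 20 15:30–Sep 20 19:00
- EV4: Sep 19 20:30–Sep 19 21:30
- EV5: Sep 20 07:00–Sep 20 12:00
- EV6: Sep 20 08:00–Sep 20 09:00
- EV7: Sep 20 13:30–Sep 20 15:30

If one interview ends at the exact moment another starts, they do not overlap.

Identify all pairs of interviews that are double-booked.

Sorted by start: EV1, EV2, EV4, EV5, EV6, EV7, EV3.
EV2 starts before EV1 ends → EV1 and EV2 overlap.
EV4 starts after EV1 ends, so EV1 has no further overlaps.
EV4 starts after EV2 ends, so EV2 has no further overlaps.
EV5 starts after EV4 ends, so EV4 has no further overlaps.
EV6 starts before EV5 ends → EV5 and EV6 overlap.
EV7 starts after EV5 ends, so EV5 has no further overlaps.
EV7 starts after EV6 ends, so EV6 has no further overlaps.
EV3 starts exactly when EV7 ends (back-to-back, no overlap).

EV1 & EV2, EV5 & EV6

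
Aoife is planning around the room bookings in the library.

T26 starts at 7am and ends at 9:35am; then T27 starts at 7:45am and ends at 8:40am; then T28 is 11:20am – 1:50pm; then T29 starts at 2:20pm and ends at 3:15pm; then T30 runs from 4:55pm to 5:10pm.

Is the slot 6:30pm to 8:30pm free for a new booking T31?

Yes — the slot is free

T26: ends 9:35am at or before T31 starts 6:30pm → clear.
T27: ends 8:40am at or before T31 starts 6:30pm → clear.
T28: ends 1:50pm at or before T31 starts 6:30pm → clear.
T29: ends 3:15pm at or before T31 starts 6:30pm → clear.
T30: ends 5:10pm at or before T31 starts 6:30pm → clear.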